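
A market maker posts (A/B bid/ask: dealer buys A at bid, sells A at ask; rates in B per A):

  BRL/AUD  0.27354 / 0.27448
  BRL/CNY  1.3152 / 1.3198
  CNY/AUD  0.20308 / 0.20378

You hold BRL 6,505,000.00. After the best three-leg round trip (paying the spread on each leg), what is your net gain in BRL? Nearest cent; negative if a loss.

Net profit: BRL 111,045.17

Best loop BRL → AUD → CNY → BRL:
BRL 6,505,000.00 × 0.27354 (sell BRL at bid) = AUD 1,779,377.70
AUD 1,779,377.70 ÷ 0.20378 (buy CNY at ask) = CNY 8,731,856.41
CNY 8,731,856.41 ÷ 1.3198 (buy BRL at ask) = BRL 6,616,045.17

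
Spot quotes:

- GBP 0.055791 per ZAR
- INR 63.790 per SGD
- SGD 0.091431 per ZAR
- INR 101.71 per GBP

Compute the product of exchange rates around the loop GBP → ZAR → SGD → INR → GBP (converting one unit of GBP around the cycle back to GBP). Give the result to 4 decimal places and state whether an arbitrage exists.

1.0278 (arbitrage exists)

Around GBP → ZAR → SGD → INR → GBP: 1 ÷ 0.055791 × 0.091431 × 63.790 ÷ 101.71 = 1.027823
Product > 1; profitable direction is GBP → ZAR → SGD → INR → GBP.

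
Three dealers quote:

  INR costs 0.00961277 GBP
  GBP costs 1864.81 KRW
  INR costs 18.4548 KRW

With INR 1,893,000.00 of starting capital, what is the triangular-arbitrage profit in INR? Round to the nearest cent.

Profit: INR 55,842.83

Profitable loop is INR → KRW → GBP → INR:
INR 1,893,000.00 × 18.4548 = KRW 34,934,936
KRW 34,934,936 ÷ 1864.81 = GBP 18,733.78
GBP 18,733.78 ÷ 0.00961277 = INR 1,948,842.83
Profit = INR 1,948,842.83 − INR 1,893,000.00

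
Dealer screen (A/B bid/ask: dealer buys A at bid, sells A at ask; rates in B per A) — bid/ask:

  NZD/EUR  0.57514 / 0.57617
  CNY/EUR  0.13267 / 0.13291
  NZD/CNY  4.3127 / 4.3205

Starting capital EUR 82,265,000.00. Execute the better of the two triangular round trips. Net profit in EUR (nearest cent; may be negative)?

Net profit: EUR 129,269.49

Best loop EUR → CNY → NZD → EUR:
EUR 82,265,000.00 ÷ 0.13291 (buy CNY at ask) = CNY 618,952,674.74
CNY 618,952,674.74 ÷ 4.3205 (buy NZD at ask) = NZD 143,259,501.16
NZD 143,259,501.16 × 0.57514 (sell NZD at bid) = EUR 82,394,269.49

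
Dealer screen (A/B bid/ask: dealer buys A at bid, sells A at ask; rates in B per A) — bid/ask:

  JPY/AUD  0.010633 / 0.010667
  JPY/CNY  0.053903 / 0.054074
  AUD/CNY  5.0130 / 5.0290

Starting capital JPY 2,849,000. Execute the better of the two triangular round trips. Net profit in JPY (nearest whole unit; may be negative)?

Best loop JPY → CNY → AUD → JPY:
JPY 2,849,000 × 0.053903 (sell JPY at bid) = CNY 153,569.65
CNY 153,569.65 ÷ 5.0290 (buy AUD at ask) = AUD 30,536.82
AUD 30,536.82 ÷ 0.010667 (buy JPY at ask) = JPY 2,862,737

Net profit: JPY 13,737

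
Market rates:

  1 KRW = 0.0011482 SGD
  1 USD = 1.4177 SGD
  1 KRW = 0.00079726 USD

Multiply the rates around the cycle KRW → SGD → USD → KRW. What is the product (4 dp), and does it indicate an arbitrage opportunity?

Around KRW → SGD → USD → KRW: 1 × 0.0011482 ÷ 1.4177 ÷ 0.00079726 = 1.015859
Product > 1; profitable direction is KRW → SGD → USD → KRW.

1.0159 (arbitrage exists)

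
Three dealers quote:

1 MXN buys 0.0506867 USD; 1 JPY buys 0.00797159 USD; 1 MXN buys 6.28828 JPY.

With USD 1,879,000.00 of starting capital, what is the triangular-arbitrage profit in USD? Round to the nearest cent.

Profitable loop is USD → JPY → MXN → USD:
USD 1,879,000.00 ÷ 0.00797159 = JPY 235,712,072
JPY 235,712,072 ÷ 6.28828 = MXN 37,484,347.47
MXN 37,484,347.47 × 0.0506867 = USD 1,899,957.87
Profit = USD 1,899,957.87 − USD 1,879,000.00

Profit: USD 20,957.87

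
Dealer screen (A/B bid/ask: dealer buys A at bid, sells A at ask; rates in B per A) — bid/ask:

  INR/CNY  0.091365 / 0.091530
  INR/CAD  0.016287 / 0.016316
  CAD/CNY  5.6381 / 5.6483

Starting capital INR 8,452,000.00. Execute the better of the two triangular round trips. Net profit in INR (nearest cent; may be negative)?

Net profit: INR 27,493.21

Best loop INR → CAD → CNY → INR:
INR 8,452,000.00 × 0.016287 (sell INR at bid) = CAD 137,657.72
CAD 137,657.72 × 5.6381 (sell CAD at bid) = CNY 776,128.01
CNY 776,128.01 ÷ 0.091530 (buy INR at ask) = INR 8,479,493.21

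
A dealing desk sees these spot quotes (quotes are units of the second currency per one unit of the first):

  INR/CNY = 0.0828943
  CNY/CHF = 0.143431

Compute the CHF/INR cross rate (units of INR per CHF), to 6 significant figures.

1 CHF ÷ 0.143431 = 6.97199 CNY
6.97199 CNY ÷ 0.0828943 = 84.107 INR

CHF/INR = 84.1070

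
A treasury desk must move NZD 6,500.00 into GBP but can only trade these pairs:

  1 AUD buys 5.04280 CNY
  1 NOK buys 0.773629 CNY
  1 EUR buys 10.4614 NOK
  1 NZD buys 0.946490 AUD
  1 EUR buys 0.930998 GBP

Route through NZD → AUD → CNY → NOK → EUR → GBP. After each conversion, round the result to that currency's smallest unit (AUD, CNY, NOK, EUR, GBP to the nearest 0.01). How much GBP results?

GBP 3,568.84

NZD 6,500.00 × 0.946490 = AUD 6,152.19
AUD 6,152.19 × 5.04280 = CNY 31,024.26
CNY 31,024.26 ÷ 0.773629 = NOK 40,102.25
NOK 40,102.25 ÷ 10.4614 = EUR 3,833.35
EUR 3,833.35 × 0.930998 = GBP 3,568.84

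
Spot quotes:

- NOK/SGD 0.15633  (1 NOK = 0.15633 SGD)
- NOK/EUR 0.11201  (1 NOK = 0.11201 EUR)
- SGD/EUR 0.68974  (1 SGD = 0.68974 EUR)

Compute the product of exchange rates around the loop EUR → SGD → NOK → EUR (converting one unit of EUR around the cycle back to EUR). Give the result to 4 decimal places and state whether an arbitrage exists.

Around EUR → SGD → NOK → EUR: 1 ÷ 0.68974 ÷ 0.15633 × 0.11201 = 1.038793
Product > 1; profitable direction is EUR → SGD → NOK → EUR.

1.0388 (arbitrage exists)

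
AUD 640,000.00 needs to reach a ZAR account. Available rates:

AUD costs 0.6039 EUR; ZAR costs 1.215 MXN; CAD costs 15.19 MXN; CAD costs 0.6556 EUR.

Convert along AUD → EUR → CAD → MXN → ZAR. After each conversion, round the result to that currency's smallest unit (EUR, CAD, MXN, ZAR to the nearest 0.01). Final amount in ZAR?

AUD 640,000.00 × 0.6039 = EUR 386,496.00
EUR 386,496.00 ÷ 0.6556 = CAD 589,530.20
CAD 589,530.20 × 15.19 = MXN 8,954,963.74
MXN 8,954,963.74 ÷ 1.215 = ZAR 7,370,340.53

ZAR 7,370,340.53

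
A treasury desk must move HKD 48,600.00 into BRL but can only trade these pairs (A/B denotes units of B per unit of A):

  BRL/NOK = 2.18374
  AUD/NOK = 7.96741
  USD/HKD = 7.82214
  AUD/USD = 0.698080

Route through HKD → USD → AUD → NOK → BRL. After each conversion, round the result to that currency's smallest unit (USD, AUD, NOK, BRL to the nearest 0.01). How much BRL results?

HKD 48,600.00 ÷ 7.82214 = USD 6,213.13
USD 6,213.13 ÷ 0.698080 = AUD 8,900.31
AUD 8,900.31 × 7.96741 = NOK 70,912.42
NOK 70,912.42 ÷ 2.18374 = BRL 32,472.92

BRL 32,472.92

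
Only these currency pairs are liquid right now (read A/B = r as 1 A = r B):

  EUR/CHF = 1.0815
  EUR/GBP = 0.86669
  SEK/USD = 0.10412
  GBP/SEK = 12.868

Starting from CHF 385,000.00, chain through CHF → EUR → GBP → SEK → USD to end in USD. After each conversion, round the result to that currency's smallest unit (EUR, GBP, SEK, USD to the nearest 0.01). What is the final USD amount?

USD 413,374.06

CHF 385,000.00 ÷ 1.0815 = EUR 355,987.06
EUR 355,987.06 × 0.86669 = GBP 308,530.43
GBP 308,530.43 × 12.868 = SEK 3,970,169.57
SEK 3,970,169.57 × 0.10412 = USD 413,374.06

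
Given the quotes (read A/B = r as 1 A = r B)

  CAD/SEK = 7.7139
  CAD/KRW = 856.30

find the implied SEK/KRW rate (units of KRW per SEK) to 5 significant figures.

1 SEK ÷ 7.7139 = 0.129636 CAD
0.129636 CAD × 856.30 = 111.007 KRW

SEK/KRW = 111.01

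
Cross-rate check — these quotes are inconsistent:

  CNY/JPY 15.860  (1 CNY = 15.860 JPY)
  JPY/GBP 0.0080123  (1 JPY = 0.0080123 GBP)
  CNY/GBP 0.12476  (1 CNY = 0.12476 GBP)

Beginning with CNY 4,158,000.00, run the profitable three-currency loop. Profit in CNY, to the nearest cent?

Profit: CNY 77,156.90

Profitable loop is CNY → JPY → GBP → CNY:
CNY 4,158,000.00 × 15.860 = JPY 65,945,880
JPY 65,945,880 × 0.0080123 = GBP 528,378.17
GBP 528,378.17 ÷ 0.12476 = CNY 4,235,156.90
Profit = CNY 4,235,156.90 − CNY 4,158,000.00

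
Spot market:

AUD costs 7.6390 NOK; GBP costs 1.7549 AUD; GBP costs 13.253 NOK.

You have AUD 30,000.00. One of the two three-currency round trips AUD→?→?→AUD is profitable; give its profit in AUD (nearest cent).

Profitable loop is AUD → NOK → GBP → AUD:
AUD 30,000.00 × 7.6390 = NOK 229,170.00
NOK 229,170.00 ÷ 13.253 = GBP 17,291.93
GBP 17,291.93 × 1.7549 = AUD 30,345.61
Profit = AUD 30,345.61 − AUD 30,000.00

Profit: AUD 345.61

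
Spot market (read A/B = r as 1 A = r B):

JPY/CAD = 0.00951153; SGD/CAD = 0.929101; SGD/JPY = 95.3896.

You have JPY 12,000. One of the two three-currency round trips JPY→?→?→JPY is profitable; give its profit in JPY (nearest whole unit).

Profit: JPY 288

Profitable loop is JPY → SGD → CAD → JPY:
JPY 12,000 ÷ 95.3896 = SGD 125.80
SGD 125.80 × 0.929101 = CAD 116.88
CAD 116.88 ÷ 0.00951153 = JPY 12,288
Profit = JPY 12,288 − JPY 12,000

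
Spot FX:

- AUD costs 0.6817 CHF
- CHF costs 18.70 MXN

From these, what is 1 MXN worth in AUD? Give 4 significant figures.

1 MXN ÷ 18.70 = 0.0534759 CHF
0.0534759 CHF ÷ 0.6817 = 0.078445 AUD

MXN/AUD = 0.07844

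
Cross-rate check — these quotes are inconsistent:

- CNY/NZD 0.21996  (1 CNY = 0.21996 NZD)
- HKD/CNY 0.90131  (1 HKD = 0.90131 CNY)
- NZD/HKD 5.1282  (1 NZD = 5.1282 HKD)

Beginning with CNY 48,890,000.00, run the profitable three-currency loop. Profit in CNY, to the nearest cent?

Profitable loop is CNY → NZD → HKD → CNY:
CNY 48,890,000.00 × 0.21996 = NZD 10,753,844.40
NZD 10,753,844.40 × 5.1282 = HKD 55,147,864.85
HKD 55,147,864.85 × 0.90131 = CNY 49,705,322.07
Profit = CNY 49,705,322.07 − CNY 48,890,000.00

Profit: CNY 815,322.07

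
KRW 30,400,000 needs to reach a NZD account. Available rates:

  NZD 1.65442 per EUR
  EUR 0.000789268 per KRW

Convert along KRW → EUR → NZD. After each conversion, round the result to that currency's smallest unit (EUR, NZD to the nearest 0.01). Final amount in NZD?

KRW 30,400,000 × 0.000789268 = EUR 23,993.75
EUR 23,993.75 × 1.65442 = NZD 39,695.74

NZD 39,695.74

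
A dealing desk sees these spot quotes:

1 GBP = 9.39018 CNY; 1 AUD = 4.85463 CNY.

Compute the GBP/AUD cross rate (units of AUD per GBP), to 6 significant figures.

1 GBP × 9.39018 = 9.39018 CNY
9.39018 CNY ÷ 4.85463 = 1.93427 AUD

GBP/AUD = 1.93427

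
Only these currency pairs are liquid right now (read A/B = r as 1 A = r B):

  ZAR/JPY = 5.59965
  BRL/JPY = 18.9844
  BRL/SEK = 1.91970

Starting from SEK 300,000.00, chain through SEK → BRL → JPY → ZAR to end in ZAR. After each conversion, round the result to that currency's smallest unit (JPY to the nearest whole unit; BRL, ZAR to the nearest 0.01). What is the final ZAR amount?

SEK 300,000.00 ÷ 1.91970 = BRL 156,274.42
BRL 156,274.42 × 18.9844 = JPY 2,966,776
JPY 2,966,776 ÷ 5.59965 = ZAR 529,814.54

ZAR 529,814.54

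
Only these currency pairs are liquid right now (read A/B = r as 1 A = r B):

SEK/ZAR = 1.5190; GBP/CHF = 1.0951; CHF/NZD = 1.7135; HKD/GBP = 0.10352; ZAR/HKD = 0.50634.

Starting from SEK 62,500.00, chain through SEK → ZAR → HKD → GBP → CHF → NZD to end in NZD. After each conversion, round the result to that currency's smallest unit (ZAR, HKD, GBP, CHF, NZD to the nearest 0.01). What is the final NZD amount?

SEK 62,500.00 × 1.5190 = ZAR 94,937.50
ZAR 94,937.50 × 0.50634 = HKD 48,070.65
HKD 48,070.65 × 0.10352 = GBP 4,976.27
GBP 4,976.27 × 1.0951 = CHF 5,449.51
CHF 5,449.51 × 1.7135 = NZD 9,337.74

NZD 9,337.74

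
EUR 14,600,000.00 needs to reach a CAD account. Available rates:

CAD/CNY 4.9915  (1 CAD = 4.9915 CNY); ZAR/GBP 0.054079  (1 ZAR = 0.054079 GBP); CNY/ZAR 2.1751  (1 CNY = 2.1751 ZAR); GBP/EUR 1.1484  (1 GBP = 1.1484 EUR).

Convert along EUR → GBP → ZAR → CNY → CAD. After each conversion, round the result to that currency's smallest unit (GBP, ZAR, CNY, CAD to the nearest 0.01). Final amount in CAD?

CAD 21,653,131.62

EUR 14,600,000.00 ÷ 1.1484 = GBP 12,713,340.30
GBP 12,713,340.30 ÷ 0.054079 = ZAR 235,088,302.30
ZAR 235,088,302.30 ÷ 2.1751 = CNY 108,081,606.50
CNY 108,081,606.50 ÷ 4.9915 = CAD 21,653,131.62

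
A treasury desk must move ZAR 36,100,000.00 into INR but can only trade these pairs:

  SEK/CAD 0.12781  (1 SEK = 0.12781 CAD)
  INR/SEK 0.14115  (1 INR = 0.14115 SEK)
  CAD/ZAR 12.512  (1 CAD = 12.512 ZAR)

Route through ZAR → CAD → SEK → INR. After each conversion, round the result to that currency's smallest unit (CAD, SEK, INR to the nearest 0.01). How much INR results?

INR 159,931,771.94

ZAR 36,100,000.00 ÷ 12.512 = CAD 2,885,230.18
CAD 2,885,230.18 ÷ 0.12781 = SEK 22,574,369.61
SEK 22,574,369.61 ÷ 0.14115 = INR 159,931,771.94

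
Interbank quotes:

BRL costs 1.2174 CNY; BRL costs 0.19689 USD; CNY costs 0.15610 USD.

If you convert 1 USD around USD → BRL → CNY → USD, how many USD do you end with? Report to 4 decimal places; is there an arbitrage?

0.9652 (arbitrage exists)

Around USD → BRL → CNY → USD: 1 ÷ 0.19689 × 1.2174 × 0.15610 = 0.965189
Product < 1; profitable direction is USD → CNY → BRL → USD.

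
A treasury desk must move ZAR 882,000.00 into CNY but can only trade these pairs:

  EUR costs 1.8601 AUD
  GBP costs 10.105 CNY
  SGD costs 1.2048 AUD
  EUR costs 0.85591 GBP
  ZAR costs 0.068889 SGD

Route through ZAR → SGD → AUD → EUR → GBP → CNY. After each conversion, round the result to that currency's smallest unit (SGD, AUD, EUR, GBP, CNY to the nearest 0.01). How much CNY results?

ZAR 882,000.00 × 0.068889 = SGD 60,760.10
SGD 60,760.10 × 1.2048 = AUD 73,203.77
AUD 73,203.77 ÷ 1.8601 = EUR 39,354.75
EUR 39,354.75 × 0.85591 = GBP 33,684.12
GBP 33,684.12 × 10.105 = CNY 340,378.03

CNY 340,378.03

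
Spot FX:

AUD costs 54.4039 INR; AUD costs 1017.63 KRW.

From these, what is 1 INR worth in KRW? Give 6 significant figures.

INR/KRW = 18.7051

1 INR ÷ 54.4039 = 0.018381 AUD
0.018381 AUD × 1017.63 = 18.7051 KRW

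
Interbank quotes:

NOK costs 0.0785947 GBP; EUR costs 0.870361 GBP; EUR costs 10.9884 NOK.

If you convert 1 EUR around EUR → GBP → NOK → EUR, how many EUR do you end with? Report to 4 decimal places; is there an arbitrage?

1.0078 (arbitrage exists)

Around EUR → GBP → NOK → EUR: 1 × 0.870361 ÷ 0.0785947 ÷ 10.9884 = 1.007794
Product > 1; profitable direction is EUR → GBP → NOK → EUR.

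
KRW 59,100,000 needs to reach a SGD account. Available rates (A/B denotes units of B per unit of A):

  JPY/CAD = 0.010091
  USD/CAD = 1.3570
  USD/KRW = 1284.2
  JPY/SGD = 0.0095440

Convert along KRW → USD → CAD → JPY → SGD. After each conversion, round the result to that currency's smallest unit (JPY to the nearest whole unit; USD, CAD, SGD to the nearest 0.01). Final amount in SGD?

SGD 59,065.10

KRW 59,100,000 ÷ 1284.2 = USD 46,020.87
USD 46,020.87 × 1.3570 = CAD 62,450.32
CAD 62,450.32 ÷ 0.010091 = JPY 6,188,715
JPY 6,188,715 × 0.0095440 = SGD 59,065.10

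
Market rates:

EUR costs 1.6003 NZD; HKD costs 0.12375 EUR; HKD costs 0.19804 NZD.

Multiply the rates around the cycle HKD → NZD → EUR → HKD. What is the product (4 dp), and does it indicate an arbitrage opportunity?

1.0000 (no arbitrage)

Around HKD → NZD → EUR → HKD: 1 × 0.19804 ÷ 1.6003 ÷ 0.12375 = 1.000015
Product ≈ 1 (deviation 0.001%, within rounding noise).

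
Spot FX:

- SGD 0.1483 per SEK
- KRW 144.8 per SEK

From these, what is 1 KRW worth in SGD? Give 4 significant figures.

KRW/SGD = 0.001024

1 KRW ÷ 144.8 = 0.00690608 SEK
0.00690608 SEK × 0.1483 = 0.00102417 SGD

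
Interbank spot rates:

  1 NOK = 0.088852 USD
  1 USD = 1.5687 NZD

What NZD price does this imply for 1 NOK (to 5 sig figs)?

1 NOK × 0.088852 = 0.088852 USD
0.088852 USD × 1.5687 = 0.139382 NZD

NOK/NZD = 0.13938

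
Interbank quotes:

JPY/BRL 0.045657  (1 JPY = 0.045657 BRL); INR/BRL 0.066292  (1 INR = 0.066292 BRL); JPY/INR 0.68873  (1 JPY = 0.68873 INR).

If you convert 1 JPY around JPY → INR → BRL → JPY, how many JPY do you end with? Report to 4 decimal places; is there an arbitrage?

1.0000 (no arbitrage)

Around JPY → INR → BRL → JPY: 1 × 0.68873 × 0.066292 ÷ 0.045657 = 1.000006
Product ≈ 1 (deviation 0.001%, within rounding noise).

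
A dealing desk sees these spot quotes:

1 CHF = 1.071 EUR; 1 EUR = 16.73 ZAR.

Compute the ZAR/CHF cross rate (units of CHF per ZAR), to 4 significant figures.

1 ZAR ÷ 16.73 = 0.0597729 EUR
0.0597729 EUR ÷ 1.071 = 0.0558103 CHF

ZAR/CHF = 0.05581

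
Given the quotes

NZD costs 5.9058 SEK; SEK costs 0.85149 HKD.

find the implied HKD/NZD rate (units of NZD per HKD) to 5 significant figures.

HKD/NZD = 0.19886

1 HKD ÷ 0.85149 = 1.17441 SEK
1.17441 SEK ÷ 5.9058 = 0.198857 NZD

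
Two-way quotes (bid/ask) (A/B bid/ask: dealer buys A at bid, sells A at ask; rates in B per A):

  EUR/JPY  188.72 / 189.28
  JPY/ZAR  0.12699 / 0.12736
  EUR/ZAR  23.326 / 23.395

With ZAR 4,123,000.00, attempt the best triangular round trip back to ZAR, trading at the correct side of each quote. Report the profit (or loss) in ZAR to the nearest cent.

Net profit: ZAR 100,550.94

Best loop ZAR → EUR → JPY → ZAR:
ZAR 4,123,000.00 ÷ 23.395 (buy EUR at ask) = EUR 176,234.24
EUR 176,234.24 × 188.72 (sell EUR at bid) = JPY 33,258,925
JPY 33,258,925 × 0.12699 (sell JPY at bid) = ZAR 4,223,550.94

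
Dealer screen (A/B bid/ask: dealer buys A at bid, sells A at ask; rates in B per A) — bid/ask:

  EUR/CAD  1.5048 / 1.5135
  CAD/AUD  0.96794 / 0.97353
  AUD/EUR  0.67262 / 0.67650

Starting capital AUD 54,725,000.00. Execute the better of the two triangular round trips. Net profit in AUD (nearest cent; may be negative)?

Net profit: AUD 176,752.15

Best loop AUD → CAD → EUR → AUD:
AUD 54,725,000.00 ÷ 0.97353 (buy CAD at ask) = CAD 56,212,956.97
CAD 56,212,956.97 ÷ 1.5135 (buy EUR at ask) = EUR 37,141,035.33
EUR 37,141,035.33 ÷ 0.67650 (buy AUD at ask) = AUD 54,901,752.15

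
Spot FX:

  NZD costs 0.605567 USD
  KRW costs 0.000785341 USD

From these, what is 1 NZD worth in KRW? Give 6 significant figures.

NZD/KRW = 771.088

1 NZD × 0.605567 = 0.605567 USD
0.605567 USD ÷ 0.000785341 = 771.088 KRW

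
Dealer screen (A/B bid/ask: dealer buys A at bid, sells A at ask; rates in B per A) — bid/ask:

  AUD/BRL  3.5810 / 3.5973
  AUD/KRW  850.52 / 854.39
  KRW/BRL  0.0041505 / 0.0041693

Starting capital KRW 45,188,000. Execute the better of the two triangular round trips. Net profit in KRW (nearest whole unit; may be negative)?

Net profit: KRW 238,381

Best loop KRW → AUD → BRL → KRW:
KRW 45,188,000 ÷ 854.39 (buy AUD at ask) = AUD 52,889.20
AUD 52,889.20 × 3.5810 (sell AUD at bid) = BRL 189,396.21
BRL 189,396.21 ÷ 0.0041693 (buy KRW at ask) = KRW 45,426,381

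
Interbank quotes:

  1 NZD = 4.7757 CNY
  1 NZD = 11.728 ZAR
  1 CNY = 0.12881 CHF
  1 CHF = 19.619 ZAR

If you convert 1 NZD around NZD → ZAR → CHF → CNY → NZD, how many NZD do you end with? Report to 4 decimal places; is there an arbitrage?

Around NZD → ZAR → CHF → CNY → NZD: 1 × 11.728 ÷ 19.619 ÷ 0.12881 ÷ 4.7757 = 0.971763
Product < 1; profitable direction is NZD → CNY → CHF → ZAR → NZD.

0.9718 (arbitrage exists)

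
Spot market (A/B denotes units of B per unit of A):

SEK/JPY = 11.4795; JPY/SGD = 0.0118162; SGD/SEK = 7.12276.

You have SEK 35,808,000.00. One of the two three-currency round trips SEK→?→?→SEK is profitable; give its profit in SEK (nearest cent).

Profitable loop is SEK → SGD → JPY → SEK:
SEK 35,808,000.00 ÷ 7.12276 = SGD 5,027,264.71
SGD 5,027,264.71 ÷ 0.0118162 = JPY 425,455,283
JPY 425,455,283 ÷ 11.4795 = SEK 37,062,178.91
Profit = SEK 37,062,178.91 − SEK 35,808,000.00

Profit: SEK 1,254,178.91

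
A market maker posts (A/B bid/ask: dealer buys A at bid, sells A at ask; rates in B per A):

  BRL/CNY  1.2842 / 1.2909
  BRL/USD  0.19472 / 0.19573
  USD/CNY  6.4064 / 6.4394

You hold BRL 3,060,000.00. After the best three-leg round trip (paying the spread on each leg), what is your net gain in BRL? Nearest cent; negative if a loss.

Net profit: BRL 57,821.82

Best loop BRL → CNY → USD → BRL:
BRL 3,060,000.00 × 1.2842 (sell BRL at bid) = CNY 3,929,652.00
CNY 3,929,652.00 ÷ 6.4394 (buy USD at ask) = USD 610,251.27
USD 610,251.27 ÷ 0.19573 (buy BRL at ask) = BRL 3,117,821.82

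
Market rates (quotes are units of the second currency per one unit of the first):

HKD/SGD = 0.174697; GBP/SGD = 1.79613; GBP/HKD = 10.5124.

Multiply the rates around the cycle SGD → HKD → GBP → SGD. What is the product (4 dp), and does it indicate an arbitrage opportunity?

Around SGD → HKD → GBP → SGD: 1 ÷ 0.174697 ÷ 10.5124 × 1.79613 = 0.978026
Product < 1; profitable direction is SGD → GBP → HKD → SGD.

0.9780 (arbitrage exists)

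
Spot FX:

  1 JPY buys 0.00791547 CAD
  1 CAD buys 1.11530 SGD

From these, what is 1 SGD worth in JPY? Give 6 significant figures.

SGD/JPY = 113.274

1 SGD ÷ 1.11530 = 0.89662 CAD
0.89662 CAD ÷ 0.00791547 = 113.274 JPY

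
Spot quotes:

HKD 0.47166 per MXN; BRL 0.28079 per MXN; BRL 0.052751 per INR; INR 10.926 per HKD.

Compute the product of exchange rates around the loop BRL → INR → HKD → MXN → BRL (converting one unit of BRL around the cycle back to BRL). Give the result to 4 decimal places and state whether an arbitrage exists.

Around BRL → INR → HKD → MXN → BRL: 1 ÷ 0.052751 ÷ 10.926 ÷ 0.47166 × 0.28079 = 1.032906
Product > 1; profitable direction is BRL → INR → HKD → MXN → BRL.

1.0329 (arbitrage exists)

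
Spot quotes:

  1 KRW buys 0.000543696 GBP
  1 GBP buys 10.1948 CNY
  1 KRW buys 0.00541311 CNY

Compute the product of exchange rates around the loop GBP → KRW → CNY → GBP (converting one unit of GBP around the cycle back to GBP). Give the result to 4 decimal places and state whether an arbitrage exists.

0.9766 (arbitrage exists)

Around GBP → KRW → CNY → GBP: 1 ÷ 0.000543696 × 0.00541311 ÷ 10.1948 = 0.976589
Product < 1; profitable direction is GBP → CNY → KRW → GBP.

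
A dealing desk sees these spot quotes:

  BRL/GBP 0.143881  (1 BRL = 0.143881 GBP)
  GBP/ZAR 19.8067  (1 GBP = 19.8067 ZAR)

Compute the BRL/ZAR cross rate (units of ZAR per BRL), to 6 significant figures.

BRL/ZAR = 2.84981

1 BRL × 0.143881 = 0.143881 GBP
0.143881 GBP × 19.8067 = 2.84981 ZAR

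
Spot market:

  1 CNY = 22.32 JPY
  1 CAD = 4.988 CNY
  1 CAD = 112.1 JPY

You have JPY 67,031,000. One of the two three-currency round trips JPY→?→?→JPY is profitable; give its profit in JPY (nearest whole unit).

Profitable loop is JPY → CNY → CAD → JPY:
JPY 67,031,000 ÷ 22.32 = CNY 3,003,181.00
CNY 3,003,181.00 ÷ 4.988 = CAD 602,081.20
CAD 602,081.20 × 112.1 = JPY 67,493,302
Profit = JPY 67,493,302 − JPY 67,031,000

Profit: JPY 462,302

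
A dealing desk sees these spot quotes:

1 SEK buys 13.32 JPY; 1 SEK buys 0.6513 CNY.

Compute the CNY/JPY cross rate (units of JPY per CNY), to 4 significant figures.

1 CNY ÷ 0.6513 = 1.53539 SEK
1.53539 SEK × 13.32 = 20.4514 JPY

CNY/JPY = 20.45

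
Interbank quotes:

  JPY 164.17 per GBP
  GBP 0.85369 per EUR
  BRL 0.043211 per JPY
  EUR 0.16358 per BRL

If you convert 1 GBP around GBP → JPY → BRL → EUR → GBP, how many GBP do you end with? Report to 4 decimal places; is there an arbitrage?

0.9906 (arbitrage exists)

Around GBP → JPY → BRL → EUR → GBP: 1 × 164.17 × 0.043211 × 0.16358 × 0.85369 = 0.990646
Product < 1; profitable direction is GBP → EUR → BRL → JPY → GBP.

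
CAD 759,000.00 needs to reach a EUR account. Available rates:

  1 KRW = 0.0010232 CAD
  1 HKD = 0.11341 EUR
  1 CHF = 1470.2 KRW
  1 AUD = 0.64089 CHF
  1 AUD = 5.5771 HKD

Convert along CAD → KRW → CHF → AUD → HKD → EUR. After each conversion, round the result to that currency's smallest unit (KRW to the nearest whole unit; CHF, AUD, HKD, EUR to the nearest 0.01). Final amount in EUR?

CAD 759,000.00 ÷ 0.0010232 = KRW 741,790,461
KRW 741,790,461 ÷ 1470.2 = CHF 504,550.71
CHF 504,550.71 ÷ 0.64089 = AUD 787,265.69
AUD 787,265.69 × 5.5771 = HKD 4,390,659.48
HKD 4,390,659.48 × 0.11341 = EUR 497,944.69

EUR 497,944.69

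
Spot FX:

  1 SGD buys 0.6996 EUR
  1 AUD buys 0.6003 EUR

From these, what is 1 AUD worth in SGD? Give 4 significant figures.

1 AUD × 0.6003 = 0.6003 EUR
0.6003 EUR ÷ 0.6996 = 0.858062 SGD

AUD/SGD = 0.8581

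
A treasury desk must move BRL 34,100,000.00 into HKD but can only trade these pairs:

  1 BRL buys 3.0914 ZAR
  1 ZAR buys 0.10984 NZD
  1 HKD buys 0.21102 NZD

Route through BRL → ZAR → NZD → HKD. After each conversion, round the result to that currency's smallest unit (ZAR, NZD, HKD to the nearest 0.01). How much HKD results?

BRL 34,100,000.00 × 3.0914 = ZAR 105,416,740.00
ZAR 105,416,740.00 × 0.10984 = NZD 11,578,974.72
NZD 11,578,974.72 ÷ 0.21102 = HKD 54,871,456.35

HKD 54,871,456.35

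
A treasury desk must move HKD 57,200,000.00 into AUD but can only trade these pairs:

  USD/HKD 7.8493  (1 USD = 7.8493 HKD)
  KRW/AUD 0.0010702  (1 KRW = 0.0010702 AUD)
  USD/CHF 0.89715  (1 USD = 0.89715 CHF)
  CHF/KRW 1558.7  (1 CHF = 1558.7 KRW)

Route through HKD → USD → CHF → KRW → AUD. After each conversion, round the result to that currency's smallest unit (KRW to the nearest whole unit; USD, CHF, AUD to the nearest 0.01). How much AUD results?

AUD 10,905,802.89

HKD 57,200,000.00 ÷ 7.8493 = USD 7,287,274.02
USD 7,287,274.02 × 0.89715 = CHF 6,537,777.89
CHF 6,537,777.89 × 1558.7 = KRW 10,190,434,397
KRW 10,190,434,397 × 0.0010702 = AUD 10,905,802.89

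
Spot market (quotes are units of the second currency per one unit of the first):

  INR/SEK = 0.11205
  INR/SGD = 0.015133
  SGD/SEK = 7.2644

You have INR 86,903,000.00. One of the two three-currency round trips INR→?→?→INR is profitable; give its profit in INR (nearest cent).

Profit: INR 1,674,179.68

Profitable loop is INR → SEK → SGD → INR:
INR 86,903,000.00 × 0.11205 = SEK 9,737,481.15
SEK 9,737,481.15 ÷ 7.2644 = SGD 1,340,438.46
SGD 1,340,438.46 ÷ 0.015133 = INR 88,577,179.68
Profit = INR 88,577,179.68 − INR 86,903,000.00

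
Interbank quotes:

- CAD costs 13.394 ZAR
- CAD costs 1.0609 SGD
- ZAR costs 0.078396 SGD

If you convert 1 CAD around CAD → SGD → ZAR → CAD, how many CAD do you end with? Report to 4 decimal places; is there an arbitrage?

1.0103 (arbitrage exists)

Around CAD → SGD → ZAR → CAD: 1 × 1.0609 ÷ 0.078396 ÷ 13.394 = 1.010346
Product > 1; profitable direction is CAD → SGD → ZAR → CAD.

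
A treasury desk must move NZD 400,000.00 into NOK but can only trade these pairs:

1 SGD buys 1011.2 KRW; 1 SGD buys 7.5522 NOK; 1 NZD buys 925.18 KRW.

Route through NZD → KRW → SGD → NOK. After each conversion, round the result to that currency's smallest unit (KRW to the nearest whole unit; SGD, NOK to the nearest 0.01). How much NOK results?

NZD 400,000.00 × 925.18 = KRW 370,072,000
KRW 370,072,000 ÷ 1011.2 = SGD 365,973.10
SGD 365,973.10 × 7.5522 = NOK 2,763,902.05

NOK 2,763,902.05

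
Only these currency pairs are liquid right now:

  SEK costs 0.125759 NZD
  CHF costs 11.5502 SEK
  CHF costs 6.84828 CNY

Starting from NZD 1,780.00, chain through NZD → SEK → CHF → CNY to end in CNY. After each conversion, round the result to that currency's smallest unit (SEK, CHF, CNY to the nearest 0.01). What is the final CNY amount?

NZD 1,780.00 ÷ 0.125759 = SEK 14,154.06
SEK 14,154.06 ÷ 11.5502 = CHF 1,225.44
CHF 1,225.44 × 6.84828 = CNY 8,392.16

CNY 8,392.16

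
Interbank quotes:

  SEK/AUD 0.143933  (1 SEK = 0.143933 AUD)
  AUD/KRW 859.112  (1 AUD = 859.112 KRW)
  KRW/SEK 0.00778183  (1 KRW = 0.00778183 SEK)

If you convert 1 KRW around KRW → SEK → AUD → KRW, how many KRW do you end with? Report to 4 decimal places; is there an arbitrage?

Around KRW → SEK → AUD → KRW: 1 × 0.00778183 × 0.143933 × 859.112 = 0.962259
Product < 1; profitable direction is KRW → AUD → SEK → KRW.

0.9623 (arbitrage exists)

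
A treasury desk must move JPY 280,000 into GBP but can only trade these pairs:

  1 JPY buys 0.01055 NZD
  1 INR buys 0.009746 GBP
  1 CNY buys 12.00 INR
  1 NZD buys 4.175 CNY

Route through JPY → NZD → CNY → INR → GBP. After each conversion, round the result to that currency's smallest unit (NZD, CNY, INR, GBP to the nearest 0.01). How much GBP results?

JPY 280,000 × 0.01055 = NZD 2,954.00
NZD 2,954.00 × 4.175 = CNY 12,332.95
CNY 12,332.95 × 12.00 = INR 147,995.40
INR 147,995.40 × 0.009746 = GBP 1,442.36

GBP 1,442.36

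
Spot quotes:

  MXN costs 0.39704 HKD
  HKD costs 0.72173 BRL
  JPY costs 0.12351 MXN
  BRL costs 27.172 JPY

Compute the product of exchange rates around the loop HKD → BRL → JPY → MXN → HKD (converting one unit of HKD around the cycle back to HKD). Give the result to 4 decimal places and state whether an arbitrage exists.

0.9617 (arbitrage exists)

Around HKD → BRL → JPY → MXN → HKD: 1 × 0.72173 × 27.172 × 0.12351 × 0.39704 = 0.961685
Product < 1; profitable direction is HKD → MXN → JPY → BRL → HKD.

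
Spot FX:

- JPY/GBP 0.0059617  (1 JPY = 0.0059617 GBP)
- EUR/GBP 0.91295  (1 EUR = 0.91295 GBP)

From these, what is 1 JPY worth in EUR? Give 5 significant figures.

1 JPY × 0.0059617 = 0.0059617 GBP
0.0059617 GBP ÷ 0.91295 = 0.00653015 EUR

JPY/EUR = 0.0065301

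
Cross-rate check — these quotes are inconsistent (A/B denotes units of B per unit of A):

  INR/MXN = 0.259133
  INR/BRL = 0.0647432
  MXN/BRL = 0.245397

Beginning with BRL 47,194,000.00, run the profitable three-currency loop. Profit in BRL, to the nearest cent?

Profit: BRL 855,511.55

Profitable loop is BRL → MXN → INR → BRL:
BRL 47,194,000.00 ÷ 0.245397 = MXN 192,316,939.49
MXN 192,316,939.49 ÷ 0.259133 = INR 742,155,339.11
INR 742,155,339.11 × 0.0647432 = BRL 48,049,511.55
Profit = BRL 48,049,511.55 − BRL 47,194,000.00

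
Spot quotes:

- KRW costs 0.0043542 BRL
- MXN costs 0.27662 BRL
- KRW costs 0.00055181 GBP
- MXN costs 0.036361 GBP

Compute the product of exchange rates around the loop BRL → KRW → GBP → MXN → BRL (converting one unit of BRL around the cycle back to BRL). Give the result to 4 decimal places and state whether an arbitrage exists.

0.9641 (arbitrage exists)

Around BRL → KRW → GBP → MXN → BRL: 1 ÷ 0.0043542 × 0.00055181 ÷ 0.036361 × 0.27662 = 0.964115
Product < 1; profitable direction is BRL → MXN → GBP → KRW → BRL.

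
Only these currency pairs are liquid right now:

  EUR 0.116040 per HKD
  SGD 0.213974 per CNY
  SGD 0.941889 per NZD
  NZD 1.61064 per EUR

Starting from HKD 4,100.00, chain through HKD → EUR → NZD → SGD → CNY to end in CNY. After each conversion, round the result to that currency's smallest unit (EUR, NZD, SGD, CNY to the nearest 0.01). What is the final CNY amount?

CNY 3,373.07

HKD 4,100.00 × 0.116040 = EUR 475.76
EUR 475.76 × 1.61064 = NZD 766.28
NZD 766.28 × 0.941889 = SGD 721.75
SGD 721.75 ÷ 0.213974 = CNY 3,373.07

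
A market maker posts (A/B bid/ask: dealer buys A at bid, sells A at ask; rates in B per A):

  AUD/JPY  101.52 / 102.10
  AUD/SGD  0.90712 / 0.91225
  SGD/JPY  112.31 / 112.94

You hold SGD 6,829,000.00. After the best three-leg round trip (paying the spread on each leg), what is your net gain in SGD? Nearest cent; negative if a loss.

Net result: SGD -14,805.27 (no profitable arbitrage after spreads)

Best loop SGD → JPY → AUD → SGD:
SGD 6,829,000.00 × 112.31 (sell SGD at bid) = JPY 766,964,990
JPY 766,964,990 ÷ 102.10 (buy AUD at ask) = AUD 7,511,900.00
AUD 7,511,900.00 × 0.90712 (sell AUD at bid) = SGD 6,814,194.73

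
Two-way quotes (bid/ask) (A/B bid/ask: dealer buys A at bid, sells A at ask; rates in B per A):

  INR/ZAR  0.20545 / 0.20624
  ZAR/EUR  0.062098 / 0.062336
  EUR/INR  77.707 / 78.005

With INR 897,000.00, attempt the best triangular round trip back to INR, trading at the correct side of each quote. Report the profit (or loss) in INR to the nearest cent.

Net result: INR -2,545.67 (no profitable arbitrage after spreads)

Best loop INR → EUR → ZAR → INR:
INR 897,000.00 ÷ 78.005 (buy EUR at ask) = EUR 11,499.26
EUR 11,499.26 ÷ 0.062336 (buy ZAR at ask) = ZAR 184,472.26
ZAR 184,472.26 ÷ 0.20624 (buy INR at ask) = INR 894,454.33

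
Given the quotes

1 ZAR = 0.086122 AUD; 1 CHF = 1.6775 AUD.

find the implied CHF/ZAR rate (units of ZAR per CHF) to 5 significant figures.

1 CHF × 1.6775 = 1.6775 AUD
1.6775 AUD ÷ 0.086122 = 19.4782 ZAR

CHF/ZAR = 19.478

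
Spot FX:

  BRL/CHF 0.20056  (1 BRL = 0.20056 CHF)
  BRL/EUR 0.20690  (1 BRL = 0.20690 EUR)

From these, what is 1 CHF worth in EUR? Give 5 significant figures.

1 CHF ÷ 0.20056 = 4.98604 BRL
4.98604 BRL × 0.20690 = 1.03161 EUR

CHF/EUR = 1.0316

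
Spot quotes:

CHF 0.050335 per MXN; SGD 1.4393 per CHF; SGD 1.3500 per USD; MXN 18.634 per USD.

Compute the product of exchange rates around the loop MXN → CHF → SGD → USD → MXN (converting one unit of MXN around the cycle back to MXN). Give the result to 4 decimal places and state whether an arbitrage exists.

Around MXN → CHF → SGD → USD → MXN: 1 × 0.050335 × 1.4393 ÷ 1.3500 × 18.634 = 0.999986
Product ≈ 1 (deviation 0.001%, within rounding noise).

1.0000 (no arbitrage)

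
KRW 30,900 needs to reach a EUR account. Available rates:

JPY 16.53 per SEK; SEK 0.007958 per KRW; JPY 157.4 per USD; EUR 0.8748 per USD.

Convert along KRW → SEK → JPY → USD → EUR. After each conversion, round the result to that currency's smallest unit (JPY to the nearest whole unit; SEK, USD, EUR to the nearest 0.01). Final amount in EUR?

EUR 22.60

KRW 30,900 × 0.007958 = SEK 245.90
SEK 245.90 × 16.53 = JPY 4,065
JPY 4,065 ÷ 157.4 = USD 25.83
USD 25.83 × 0.8748 = EUR 22.60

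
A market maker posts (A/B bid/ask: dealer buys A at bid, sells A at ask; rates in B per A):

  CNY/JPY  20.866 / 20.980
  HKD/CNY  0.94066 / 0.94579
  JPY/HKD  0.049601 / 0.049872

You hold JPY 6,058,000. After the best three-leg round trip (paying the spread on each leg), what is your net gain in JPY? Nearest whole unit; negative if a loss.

Best loop JPY → CNY → HKD → JPY:
JPY 6,058,000 ÷ 20.980 (buy CNY at ask) = CNY 288,751.19
CNY 288,751.19 ÷ 0.94579 (buy HKD at ask) = HKD 305,301.59
HKD 305,301.59 ÷ 0.049872 (buy JPY at ask) = JPY 6,121,703

Net profit: JPY 63,703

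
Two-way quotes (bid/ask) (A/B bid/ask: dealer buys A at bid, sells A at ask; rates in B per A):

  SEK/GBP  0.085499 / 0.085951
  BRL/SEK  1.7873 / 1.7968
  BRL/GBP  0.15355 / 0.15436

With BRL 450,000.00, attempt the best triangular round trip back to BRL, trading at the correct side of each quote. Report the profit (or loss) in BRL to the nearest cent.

Best loop BRL → GBP → SEK → BRL:
BRL 450,000.00 × 0.15355 (sell BRL at bid) = GBP 69,097.50
GBP 69,097.50 ÷ 0.085951 (buy SEK at ask) = SEK 803,917.35
SEK 803,917.35 ÷ 1.7968 (buy BRL at ask) = BRL 447,416.16

Net result: BRL -2,583.84 (no profitable arbitrage after spreads)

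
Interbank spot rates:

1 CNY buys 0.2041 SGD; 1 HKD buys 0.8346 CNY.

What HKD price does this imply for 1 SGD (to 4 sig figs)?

SGD/HKD = 5.871

1 SGD ÷ 0.2041 = 4.89956 CNY
4.89956 CNY ÷ 0.8346 = 5.87055 HKD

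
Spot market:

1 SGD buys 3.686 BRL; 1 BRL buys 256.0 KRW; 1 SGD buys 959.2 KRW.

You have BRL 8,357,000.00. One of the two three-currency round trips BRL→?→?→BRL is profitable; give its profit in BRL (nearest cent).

Profit: BRL 138,017.46

Profitable loop is BRL → SGD → KRW → BRL:
BRL 8,357,000.00 ÷ 3.686 = SGD 2,267,227.35
SGD 2,267,227.35 × 959.2 = KRW 2,174,724,471
KRW 2,174,724,471 ÷ 256.0 = BRL 8,495,017.46
Profit = BRL 8,495,017.46 − BRL 8,357,000.00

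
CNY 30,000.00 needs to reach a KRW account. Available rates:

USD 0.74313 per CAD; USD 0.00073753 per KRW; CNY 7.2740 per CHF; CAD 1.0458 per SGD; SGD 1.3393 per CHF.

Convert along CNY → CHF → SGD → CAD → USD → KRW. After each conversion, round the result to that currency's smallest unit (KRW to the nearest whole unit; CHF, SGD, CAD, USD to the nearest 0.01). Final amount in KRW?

KRW 5,820,495

CNY 30,000.00 ÷ 7.2740 = CHF 4,124.28
CHF 4,124.28 × 1.3393 = SGD 5,523.65
SGD 5,523.65 × 1.0458 = CAD 5,776.63
CAD 5,776.63 × 0.74313 = USD 4,292.79
USD 4,292.79 ÷ 0.00073753 = KRW 5,820,495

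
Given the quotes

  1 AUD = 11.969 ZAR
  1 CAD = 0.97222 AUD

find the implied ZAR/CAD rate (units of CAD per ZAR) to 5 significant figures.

1 ZAR ÷ 11.969 = 0.0835492 AUD
0.0835492 AUD ÷ 0.97222 = 0.0859365 CAD

ZAR/CAD = 0.085936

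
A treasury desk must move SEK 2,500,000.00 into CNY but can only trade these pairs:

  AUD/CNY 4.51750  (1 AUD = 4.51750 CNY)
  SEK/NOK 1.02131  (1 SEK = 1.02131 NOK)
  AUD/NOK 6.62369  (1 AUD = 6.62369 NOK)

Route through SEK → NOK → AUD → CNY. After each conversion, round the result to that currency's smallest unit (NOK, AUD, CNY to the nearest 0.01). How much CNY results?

CNY 1,741,388.82

SEK 2,500,000.00 × 1.02131 = NOK 2,553,275.00
NOK 2,553,275.00 ÷ 6.62369 = AUD 385,476.22
AUD 385,476.22 × 4.51750 = CNY 1,741,388.82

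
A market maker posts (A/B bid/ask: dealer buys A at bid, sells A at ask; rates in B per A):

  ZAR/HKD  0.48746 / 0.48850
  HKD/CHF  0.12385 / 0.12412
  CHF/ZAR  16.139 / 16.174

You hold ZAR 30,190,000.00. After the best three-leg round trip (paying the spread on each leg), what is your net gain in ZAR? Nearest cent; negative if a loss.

Net profit: ZAR 595,012.86

Best loop ZAR → CHF → HKD → ZAR:
ZAR 30,190,000.00 ÷ 16.174 (buy CHF at ask) = CHF 1,866,575.99
CHF 1,866,575.99 ÷ 0.12412 (buy HKD at ask) = HKD 15,038,478.78
HKD 15,038,478.78 ÷ 0.48850 (buy ZAR at ask) = ZAR 30,785,012.86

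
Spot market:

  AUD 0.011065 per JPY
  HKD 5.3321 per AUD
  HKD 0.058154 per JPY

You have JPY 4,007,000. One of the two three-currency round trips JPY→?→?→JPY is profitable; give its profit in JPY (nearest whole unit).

Profitable loop is JPY → AUD → HKD → JPY:
JPY 4,007,000 × 0.011065 = AUD 44,337.46
AUD 44,337.46 × 5.3321 = HKD 236,411.74
HKD 236,411.74 ÷ 0.058154 = JPY 4,065,271
Profit = JPY 4,065,271 − JPY 4,007,000

Profit: JPY 58,271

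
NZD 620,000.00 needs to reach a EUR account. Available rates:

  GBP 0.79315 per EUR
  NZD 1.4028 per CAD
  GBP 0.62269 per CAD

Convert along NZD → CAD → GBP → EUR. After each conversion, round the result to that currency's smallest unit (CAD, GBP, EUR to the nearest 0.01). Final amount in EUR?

EUR 346,986.43

NZD 620,000.00 ÷ 1.4028 = CAD 441,973.20
CAD 441,973.20 × 0.62269 = GBP 275,212.29
GBP 275,212.29 ÷ 0.79315 = EUR 346,986.43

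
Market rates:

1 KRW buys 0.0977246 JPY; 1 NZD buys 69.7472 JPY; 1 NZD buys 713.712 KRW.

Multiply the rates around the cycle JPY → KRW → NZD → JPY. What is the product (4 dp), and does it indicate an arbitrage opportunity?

Around JPY → KRW → NZD → JPY: 1 ÷ 0.0977246 ÷ 713.712 × 69.7472 = 1.000000
Product ≈ 1 (deviation 0.000%, within rounding noise).

1.0000 (no arbitrage)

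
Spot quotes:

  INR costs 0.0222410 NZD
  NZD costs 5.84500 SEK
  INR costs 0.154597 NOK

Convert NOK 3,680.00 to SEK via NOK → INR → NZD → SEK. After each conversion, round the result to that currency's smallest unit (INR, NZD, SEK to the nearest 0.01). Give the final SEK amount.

SEK 3,094.46

NOK 3,680.00 ÷ 0.154597 = INR 23,803.83
INR 23,803.83 × 0.0222410 = NZD 529.42
NZD 529.42 × 5.84500 = SEK 3,094.46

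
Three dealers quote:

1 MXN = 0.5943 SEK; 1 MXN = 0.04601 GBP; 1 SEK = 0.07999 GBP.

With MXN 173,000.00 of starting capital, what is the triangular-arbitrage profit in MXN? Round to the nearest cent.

Profit: MXN 5,745.57

Profitable loop is MXN → SEK → GBP → MXN:
MXN 173,000.00 × 0.5943 = SEK 102,813.90
SEK 102,813.90 × 0.07999 = GBP 8,224.08
GBP 8,224.08 ÷ 0.04601 = MXN 178,745.57
Profit = MXN 178,745.57 − MXN 173,000.00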